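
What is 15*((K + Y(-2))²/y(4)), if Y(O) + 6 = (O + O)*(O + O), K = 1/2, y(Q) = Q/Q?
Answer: 6615/4 ≈ 1653.8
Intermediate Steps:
y(Q) = 1
K = ½ ≈ 0.50000
Y(O) = -6 + 4*O² (Y(O) = -6 + (O + O)*(O + O) = -6 + (2*O)*(2*O) = -6 + 4*O²)
15*((K + Y(-2))²/y(4)) = 15*((½ + (-6 + 4*(-2)²))²/1) = 15*((½ + (-6 + 4*4))²*1) = 15*((½ + (-6 + 16))²*1) = 15*((½ + 10)²*1) = 15*((21/2)²*1) = 15*((441/4)*1) = 15*(441/4) = 6615/4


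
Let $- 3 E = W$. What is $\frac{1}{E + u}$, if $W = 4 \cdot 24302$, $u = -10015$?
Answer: $- \frac{3}{127253} \approx -2.3575 \cdot 10^{-5}$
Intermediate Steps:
$W = 97208$
$E = - \frac{97208}{3}$ ($E = \left(- \frac{1}{3}\right) 97208 = - \frac{97208}{3} \approx -32403.0$)
$\frac{1}{E + u} = \frac{1}{- \frac{97208}{3} - 10015} = \frac{1}{- \frac{127253}{3}} = - \frac{3}{127253}$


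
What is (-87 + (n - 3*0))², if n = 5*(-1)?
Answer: 8464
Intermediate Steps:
n = -5
(-87 + (n - 3*0))² = (-87 + (-5 - 3*0))² = (-87 + (-5 + 0))² = (-87 - 5)² = (-92)² = 8464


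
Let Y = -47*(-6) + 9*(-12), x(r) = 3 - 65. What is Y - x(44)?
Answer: 236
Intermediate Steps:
x(r) = -62
Y = 174 (Y = 282 - 108 = 174)
Y - x(44) = 174 - 1*(-62) = 174 + 62 = 236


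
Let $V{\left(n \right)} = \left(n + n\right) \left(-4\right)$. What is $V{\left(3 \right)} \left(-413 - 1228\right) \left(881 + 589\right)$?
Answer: $57894480$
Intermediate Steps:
$V{\left(n \right)} = - 8 n$ ($V{\left(n \right)} = 2 n \left(-4\right) = - 8 n$)
$V{\left(3 \right)} \left(-413 - 1228\right) \left(881 + 589\right) = \left(-8\right) 3 \left(-413 - 1228\right) \left(881 + 589\right) = - 24 \left(\left(-1641\right) 1470\right) = \left(-24\right) \left(-2412270\right) = 57894480$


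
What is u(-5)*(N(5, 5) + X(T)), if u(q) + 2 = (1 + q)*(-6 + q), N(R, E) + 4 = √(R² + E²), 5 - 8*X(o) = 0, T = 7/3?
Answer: -567/4 + 210*√2 ≈ 155.23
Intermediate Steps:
T = 7/3 (T = 7*(⅓) = 7/3 ≈ 2.3333)
X(o) = 5/8 (X(o) = 5/8 - ⅛*0 = 5/8 + 0 = 5/8)
N(R, E) = -4 + √(E² + R²) (N(R, E) = -4 + √(R² + E²) = -4 + √(E² + R²))
u(q) = -2 + (1 + q)*(-6 + q)
u(-5)*(N(5, 5) + X(T)) = (-8 + (-5)² - 5*(-5))*((-4 + √(5² + 5²)) + 5/8) = (-8 + 25 + 25)*((-4 + √(25 + 25)) + 5/8) = 42*((-4 + √50) + 5/8) = 42*((-4 + 5*√2) + 5/8) = 42*(-27/8 + 5*√2) = -567/4 + 210*√2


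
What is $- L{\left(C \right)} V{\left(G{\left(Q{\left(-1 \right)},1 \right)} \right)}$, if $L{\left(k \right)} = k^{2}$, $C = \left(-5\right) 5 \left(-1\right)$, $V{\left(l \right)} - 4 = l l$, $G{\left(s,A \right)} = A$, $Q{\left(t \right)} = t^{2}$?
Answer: $-3125$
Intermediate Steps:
$V{\left(l \right)} = 4 + l^{2}$ ($V{\left(l \right)} = 4 + l l = 4 + l^{2}$)
$C = 25$ ($C = \left(-25\right) \left(-1\right) = 25$)
$- L{\left(C \right)} V{\left(G{\left(Q{\left(-1 \right)},1 \right)} \right)} = - 25^{2} \left(4 + 1^{2}\right) = - 625 \left(4 + 1\right) = - 625 \cdot 5 = \left(-1\right) 3125 = -3125$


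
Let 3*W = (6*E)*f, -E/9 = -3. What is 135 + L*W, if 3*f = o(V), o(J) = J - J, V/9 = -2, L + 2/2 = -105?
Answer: 135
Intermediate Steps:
L = -106 (L = -1 - 105 = -106)
V = -18 (V = 9*(-2) = -18)
E = 27 (E = -9*(-3) = 27)
o(J) = 0
f = 0 (f = (⅓)*0 = 0)
W = 0 (W = ((6*27)*0)/3 = (162*0)/3 = (⅓)*0 = 0)
135 + L*W = 135 - 106*0 = 135 + 0 = 135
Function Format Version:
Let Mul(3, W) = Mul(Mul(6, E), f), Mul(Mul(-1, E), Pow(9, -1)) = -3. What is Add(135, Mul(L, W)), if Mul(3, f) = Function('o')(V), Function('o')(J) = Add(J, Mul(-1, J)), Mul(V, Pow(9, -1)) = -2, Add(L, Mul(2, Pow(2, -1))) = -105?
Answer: 135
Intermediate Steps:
L = -106 (L = Add(-1, -105) = -106)
V = -18 (V = Mul(9, -2) = -18)
E = 27 (E = Mul(-9, -3) = 27)
Function('o')(J) = 0
f = 0 (f = Mul(Rational(1, 3), 0) = 0)
W = 0 (W = Mul(Rational(1, 3), Mul(Mul(6, 27), 0)) = Mul(Rational(1, 3), Mul(162, 0)) = Mul(Rational(1, 3), 0) = 0)
Add(135, Mul(L, W)) = Add(135, Mul(-106, 0)) = Add(135, 0) = 135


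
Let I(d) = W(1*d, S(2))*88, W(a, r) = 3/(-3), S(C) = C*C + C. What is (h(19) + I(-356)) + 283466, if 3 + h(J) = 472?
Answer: 283847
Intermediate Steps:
S(C) = C + C² (S(C) = C² + C = C + C²)
W(a, r) = -1 (W(a, r) = 3*(-⅓) = -1)
h(J) = 469 (h(J) = -3 + 472 = 469)
I(d) = -88 (I(d) = -1*88 = -88)
(h(19) + I(-356)) + 283466 = (469 - 88) + 283466 = 381 + 283466 = 283847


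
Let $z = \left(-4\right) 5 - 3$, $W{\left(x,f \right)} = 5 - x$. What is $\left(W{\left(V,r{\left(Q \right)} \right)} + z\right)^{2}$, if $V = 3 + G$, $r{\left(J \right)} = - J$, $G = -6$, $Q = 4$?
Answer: $225$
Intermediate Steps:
$V = -3$ ($V = 3 - 6 = -3$)
$z = -23$ ($z = -20 - 3 = -23$)
$\left(W{\left(V,r{\left(Q \right)} \right)} + z\right)^{2} = \left(\left(5 - -3\right) - 23\right)^{2} = \left(\left(5 + 3\right) - 23\right)^{2} = \left(8 - 23\right)^{2} = \left(-15\right)^{2} = 225$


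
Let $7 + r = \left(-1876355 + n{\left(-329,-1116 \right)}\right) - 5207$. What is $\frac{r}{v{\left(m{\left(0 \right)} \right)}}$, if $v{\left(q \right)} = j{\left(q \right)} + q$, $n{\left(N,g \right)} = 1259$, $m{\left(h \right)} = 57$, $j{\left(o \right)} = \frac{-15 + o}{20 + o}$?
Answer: $- \frac{6894470}{211} \approx -32675.0$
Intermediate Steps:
$j{\left(o \right)} = \frac{-15 + o}{20 + o}$
$r = -1880310$ ($r = -7 + \left(\left(-1876355 + 1259\right) - 5207\right) = -7 - 1880303 = -1880310$)
$v{\left(q \right)} = q + \frac{-15 + q}{20 + q}$ ($v{\left(q \right)} = \frac{-15 + q}{20 + q} + q = q + \frac{-15 + q}{20 + q}$)
$\frac{r}{v{\left(m{\left(0 \right)} \right)}} = - \frac{1880310}{\frac{1}{20 + 57} \left(-15 + 57 + 57 \left(20 + 57\right)\right)} = - \frac{1880310}{\frac{1}{77} \left(-15 + 57 + 57 \cdot 77\right)} = - \frac{1880310}{\frac{1}{77} \left(-15 + 57 + 4389\right)} = - \frac{1880310}{\frac{1}{77} \cdot 4431} = - \frac{1880310}{\frac{633}{11}} = \left(-1880310\right) \frac{11}{633} = - \frac{6894470}{211}$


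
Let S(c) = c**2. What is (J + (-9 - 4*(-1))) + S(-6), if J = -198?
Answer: -167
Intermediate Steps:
(J + (-9 - 4*(-1))) + S(-6) = (-198 + (-9 - 4*(-1))) + (-6)**2 = (-198 + (-9 + 4)) + 36 = (-198 - 5) + 36 = -203 + 36 = -167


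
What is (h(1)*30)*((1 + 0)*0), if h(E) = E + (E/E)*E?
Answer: 0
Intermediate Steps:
h(E) = 2*E (h(E) = E + 1*E = E + E = 2*E)
(h(1)*30)*((1 + 0)*0) = ((2*1)*30)*((1 + 0)*0) = (2*30)*(1*0) = 60*0 = 0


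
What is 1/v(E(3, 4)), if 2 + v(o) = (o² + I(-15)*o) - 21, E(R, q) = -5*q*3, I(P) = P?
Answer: 1/4477 ≈ 0.00022336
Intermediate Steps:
E(R, q) = -15*q
v(o) = -23 + o² - 15*o (v(o) = -2 + ((o² - 15*o) - 21) = -2 + (-21 + o² - 15*o) = -23 + o² - 15*o)
1/v(E(3, 4)) = 1/(-23 + (-15*4)² - (-225)*4) = 1/(-23 + (-60)² - 15*(-60)) = 1/(-23 + 3600 + 900) = 1/4477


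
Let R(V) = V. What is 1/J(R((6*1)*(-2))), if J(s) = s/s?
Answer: 1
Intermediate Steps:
J(s) = 1
1/J(R((6*1)*(-2))) = 1/1 = 1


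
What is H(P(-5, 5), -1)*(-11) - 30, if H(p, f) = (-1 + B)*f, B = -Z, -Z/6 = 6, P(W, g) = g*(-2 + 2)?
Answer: 355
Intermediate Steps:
P(W, g) = 0 (P(W, g) = g*0 = 0)
Z = -36 (Z = -6*6 = -36)
B = 36 (B = -1*(-36) = 36)
H(p, f) = 35*f (H(p, f) = (-1 + 36)*f = 35*f)
H(P(-5, 5), -1)*(-11) - 30 = (35*(-1))*(-11) - 30 = -35*(-11) - 30 = 385 - 30 = 355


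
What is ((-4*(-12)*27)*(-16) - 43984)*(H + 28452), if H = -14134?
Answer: -926660960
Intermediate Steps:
((-4*(-12)*27)*(-16) - 43984)*(H + 28452) = ((-4*(-12)*27)*(-16) - 43984)*(-14134 + 28452) = ((48*27)*(-16) - 43984)*14318 = (1296*(-16) - 43984)*14318 = (-20736 - 43984)*14318 = -64720*14318 = -926660960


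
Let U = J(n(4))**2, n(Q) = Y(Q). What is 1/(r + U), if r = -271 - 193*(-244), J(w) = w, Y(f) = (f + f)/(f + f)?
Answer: 1/46822 ≈ 2.1357e-5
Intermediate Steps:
Y(f) = 1 (Y(f) = (2*f)/((2*f)) = (2*f)*(1/(2*f)) = 1)
n(Q) = 1
U = 1 (U = 1**2 = 1)
r = 46821 (r = -271 + 47092 = 46821)
1/(r + U) = 1/(46821 + 1) = 1/46822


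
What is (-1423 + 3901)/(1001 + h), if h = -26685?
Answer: -1239/12842 ≈ -0.096480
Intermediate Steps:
(-1423 + 3901)/(1001 + h) = (-1423 + 3901)/(1001 - 26685) = 2478/(-25684) = 2478*(-1/25684) = -1239/12842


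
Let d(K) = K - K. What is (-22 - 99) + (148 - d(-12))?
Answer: 27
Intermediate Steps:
d(K) = 0
(-22 - 99) + (148 - d(-12)) = (-22 - 99) + (148 - 1*0) = -121 + (148 + 0) = -121 + 148 = 27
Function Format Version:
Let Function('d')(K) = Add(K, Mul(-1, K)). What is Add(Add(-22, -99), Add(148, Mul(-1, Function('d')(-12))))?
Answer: 27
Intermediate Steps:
Function('d')(K) = 0
Add(Add(-22, -99), Add(148, Mul(-1, Function('d')(-12)))) = Add(Add(-22, -99), Add(148, Mul(-1, 0))) = Add(-121, Add(148, 0)) = Add(-121, 148) = 27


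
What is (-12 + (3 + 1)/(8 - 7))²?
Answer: 64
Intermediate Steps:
(-12 + (3 + 1)/(8 - 7))² = (-12 + 4/1)² = (-12 + 4*1)² = (-12 + 4)² = (-8)² = 64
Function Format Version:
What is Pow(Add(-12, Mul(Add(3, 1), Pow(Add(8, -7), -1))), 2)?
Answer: 64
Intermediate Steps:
Pow(Add(-12, Mul(Add(3, 1), Pow(Add(8, -7), -1))), 2) = Pow(Add(-12, Mul(4, Pow(1, -1))), 2) = Pow(Add(-12, Mul(4, 1)), 2) = Pow(Add(-12, 4), 2) = Pow(-8, 2) = 64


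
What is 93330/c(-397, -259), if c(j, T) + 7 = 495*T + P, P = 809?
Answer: -93330/127403 ≈ -0.73256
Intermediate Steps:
c(j, T) = 802 + 495*T (c(j, T) = -7 + (495*T + 809) = -7 + (809 + 495*T) = 802 + 495*T)
93330/c(-397, -259) = 93330/(802 + 495*(-259)) = 93330/(802 - 128205) = 93330/(-127403) = 93330*(-1/127403) = -93330/127403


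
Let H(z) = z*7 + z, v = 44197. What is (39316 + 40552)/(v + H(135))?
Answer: 79868/45277 ≈ 1.7640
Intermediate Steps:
H(z) = 8*z (H(z) = 7*z + z = 8*z)
(39316 + 40552)/(v + H(135)) = (39316 + 40552)/(44197 + 8*135) = 79868/(44197 + 1080) = 79868/45277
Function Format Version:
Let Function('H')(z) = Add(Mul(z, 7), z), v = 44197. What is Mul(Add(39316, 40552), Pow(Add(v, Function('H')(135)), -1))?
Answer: Rational(79868, 45277) ≈ 1.7640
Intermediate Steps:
Function('H')(z) = Mul(8, z) (Function('H')(z) = Add(Mul(7, z), z) = Mul(8, z))
Mul(Add(39316, 40552), Pow(Add(v, Function('H')(135)), -1)) = Mul(Add(39316, 40552), Pow(Add(44197, Mul(8, 135)), -1)) = Mul(79868, Pow(Add(44197, 1080), -1)) = Mul(79868, Pow(45277, -1)) = Mul(79868, Rational(1, 45277)) = Rational(79868, 45277)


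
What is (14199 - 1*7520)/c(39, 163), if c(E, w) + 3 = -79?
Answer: -6679/82 ≈ -81.451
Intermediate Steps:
c(E, w) = -82 (c(E, w) = -3 - 79 = -82)
(14199 - 1*7520)/c(39, 163) = (14199 - 1*7520)/(-82) = (14199 - 7520)*(-1/82) = 6679*(-1/82) = -6679/82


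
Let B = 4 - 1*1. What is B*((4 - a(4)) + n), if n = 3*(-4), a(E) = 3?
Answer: -33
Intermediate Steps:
B = 3 (B = 4 - 1 = 3)
n = -12
B*((4 - a(4)) + n) = 3*((4 - 1*3) - 12) = 3*((4 - 3) - 12) = 3*(1 - 12) = 3*(-11) = -33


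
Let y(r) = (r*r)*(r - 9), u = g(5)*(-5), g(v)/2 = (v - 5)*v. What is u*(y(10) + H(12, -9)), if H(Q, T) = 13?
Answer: 0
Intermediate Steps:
g(v) = 2*v*(-5 + v) (g(v) = 2*((v - 5)*v) = 2*((-5 + v)*v) = 2*(v*(-5 + v)) = 2*v*(-5 + v))
u = 0 (u = (2*5*(-5 + 5))*(-5) = (2*5*0)*(-5) = 0*(-5) = 0)
y(r) = r²*(-9 + r)
u*(y(10) + H(12, -9)) = 0*(10²*(-9 + 10) + 13) = 0*(100*1 + 13) = 0*(100 + 13) = 0*113 = 0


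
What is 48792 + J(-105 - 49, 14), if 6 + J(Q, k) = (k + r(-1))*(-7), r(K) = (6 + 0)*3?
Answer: 48562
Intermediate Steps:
r(K) = 18 (r(K) = 6*3 = 18)
J(Q, k) = -132 - 7*k (J(Q, k) = -6 + (k + 18)*(-7) = -6 + (18 + k)*(-7) = -6 + (-126 - 7*k) = -132 - 7*k)
48792 + J(-105 - 49, 14) = 48792 + (-132 - 7*14) = 48792 + (-132 - 98) = 48792 - 230 = 48562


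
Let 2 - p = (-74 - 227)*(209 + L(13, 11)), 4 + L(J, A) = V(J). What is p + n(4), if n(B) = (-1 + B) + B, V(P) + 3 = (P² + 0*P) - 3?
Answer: 110777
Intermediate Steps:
V(P) = -6 + P² (V(P) = -3 + ((P² + 0*P) - 3) = -3 + ((P² + 0) - 3) = -3 + (P² - 3) = -3 + (-3 + P²) = -6 + P²)
L(J, A) = -10 + J² (L(J, A) = -4 + (-6 + J²) = -10 + J²)
n(B) = -1 + 2*B
p = 110770 (p = 2 - (-74 - 227)*(209 + (-10 + 13²)) = 2 - (-301)*(209 + (-10 + 169)) = 2 - (-301)*(209 + 159) = 2 - (-301)*368 = 2 - 1*(-110768) = 2 + 110768 = 110770)
p + n(4) = 110770 + (-1 + 2*4) = 110770 + (-1 + 8) = 110770 + 7 = 110777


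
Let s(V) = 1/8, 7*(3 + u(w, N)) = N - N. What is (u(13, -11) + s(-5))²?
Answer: 529/64 ≈ 8.2656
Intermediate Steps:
u(w, N) = -3 (u(w, N) = -3 + (N - N)/7 = -3 + (⅐)*0 = -3 + 0 = -3)
s(V) = ⅛
(u(13, -11) + s(-5))² = (-3 + ⅛)² = (-23/8)² = 529/64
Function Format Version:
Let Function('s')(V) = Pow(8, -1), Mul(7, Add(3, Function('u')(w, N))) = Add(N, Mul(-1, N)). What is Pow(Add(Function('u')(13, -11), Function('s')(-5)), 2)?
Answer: Rational(529, 64) ≈ 8.2656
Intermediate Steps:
Function('u')(w, N) = -3 (Function('u')(w, N) = Add(-3, Mul(Rational(1, 7), Add(N, Mul(-1, N)))) = Add(-3, Mul(Rational(1, 7), 0)) = Add(-3, 0) = -3)
Function('s')(V) = Rational(1, 8)
Pow(Add(Function('u')(13, -11), Function('s')(-5)), 2) = Pow(Add(-3, Rational(1, 8)), 2) = Pow(Rational(-23, 8), 2) = Rational(529, 64)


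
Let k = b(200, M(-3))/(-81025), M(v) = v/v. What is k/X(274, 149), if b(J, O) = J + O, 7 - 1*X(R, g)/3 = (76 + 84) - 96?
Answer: 67/4618425 ≈ 1.4507e-5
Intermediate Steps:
M(v) = 1
X(R, g) = -171 (X(R, g) = 21 - 3*((76 + 84) - 96) = 21 - 3*(160 - 96) = 21 - 3*64 = 21 - 192 = -171)
k = -201/81025 (k = (200 + 1)/(-81025) = 201*(-1/81025) = -201/81025 ≈ -0.0024807)
k/X(274, 149) = -201/81025/(-171) = -201/81025*(-1/171) = 67/4618425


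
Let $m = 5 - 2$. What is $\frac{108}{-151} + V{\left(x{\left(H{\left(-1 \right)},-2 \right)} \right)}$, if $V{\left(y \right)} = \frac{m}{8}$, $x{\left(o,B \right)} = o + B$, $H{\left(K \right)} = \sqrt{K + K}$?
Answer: $- \frac{411}{1208} \approx -0.34023$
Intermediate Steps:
$H{\left(K \right)} = \sqrt{2} \sqrt{K}$ ($H{\left(K \right)} = \sqrt{2 K} = \sqrt{2} \sqrt{K}$)
$m = 3$
$x{\left(o,B \right)} = B + o$
$V{\left(y \right)} = \frac{3}{8}$
$\frac{108}{-151} + V{\left(x{\left(H{\left(-1 \right)},-2 \right)} \right)} = \frac{108}{-151} + \frac{3}{8} = 108 \left(- \frac{1}{151}\right) + \frac{3}{8} = - \frac{108}{151} + \frac{3}{8} = - \frac{411}{1208}$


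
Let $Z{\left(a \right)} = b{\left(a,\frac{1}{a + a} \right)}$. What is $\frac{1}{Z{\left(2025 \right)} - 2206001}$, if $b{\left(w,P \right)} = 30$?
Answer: $- \frac{1}{2205971} \approx -4.5331 \cdot 10^{-7}$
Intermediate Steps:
$Z{\left(a \right)} = 30$
$\frac{1}{Z{\left(2025 \right)} - 2206001} = \frac{1}{30 - 2206001} = \frac{1}{-2205971} = - \frac{1}{2205971}$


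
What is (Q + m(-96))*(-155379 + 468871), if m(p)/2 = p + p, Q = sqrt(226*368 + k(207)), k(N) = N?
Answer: -120380928 + 1567460*sqrt(3335) ≈ -2.9861e+7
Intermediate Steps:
Q = 5*sqrt(3335) (Q = sqrt(226*368 + 207) = sqrt(83168 + 207) = sqrt(83375) = 5*sqrt(3335) ≈ 288.75)
m(p) = 4*p (m(p) = 2*(p + p) = 2*(2*p) = 4*p)
(Q + m(-96))*(-155379 + 468871) = (5*sqrt(3335) + 4*(-96))*(-155379 + 468871) = (5*sqrt(3335) - 384)*313492 = (-384 + 5*sqrt(3335))*313492 = -120380928 + 1567460*sqrt(3335)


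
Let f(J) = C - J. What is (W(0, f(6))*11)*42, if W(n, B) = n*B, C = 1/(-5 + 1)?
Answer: 0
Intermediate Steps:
C = -¼ (C = 1/(-4) = -¼ ≈ -0.25000)
f(J) = -¼ - J
W(n, B) = B*n
(W(0, f(6))*11)*42 = (((-¼ - 1*6)*0)*11)*42 = (((-¼ - 6)*0)*11)*42 = (-25/4*0*11)*42 = (0*11)*42 = 0*42 = 0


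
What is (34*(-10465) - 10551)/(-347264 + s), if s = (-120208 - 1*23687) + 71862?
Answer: 366361/419297 ≈ 0.87375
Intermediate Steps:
s = -72033 (s = (-120208 - 23687) + 71862 = -143895 + 71862 = -72033)
(34*(-10465) - 10551)/(-347264 + s) = (34*(-10465) - 10551)/(-347264 - 72033) = (-355810 - 10551)/(-419297) = -366361*(-1/419297) = 366361/419297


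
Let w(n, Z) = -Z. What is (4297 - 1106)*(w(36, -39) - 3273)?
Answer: -10319694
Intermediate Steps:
(4297 - 1106)*(w(36, -39) - 3273) = (4297 - 1106)*(-1*(-39) - 3273) = 3191*(39 - 3273) = 3191*(-3234) = -10319694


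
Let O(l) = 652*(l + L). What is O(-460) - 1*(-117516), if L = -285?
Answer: -368224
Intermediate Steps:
O(l) = -185820 + 652*l (O(l) = 652*(l - 285) = 652*(-285 + l) = -185820 + 652*l)
O(-460) - 1*(-117516) = (-185820 + 652*(-460)) - 1*(-117516) = (-185820 - 299920) + 117516 = -485740 + 117516 = -368224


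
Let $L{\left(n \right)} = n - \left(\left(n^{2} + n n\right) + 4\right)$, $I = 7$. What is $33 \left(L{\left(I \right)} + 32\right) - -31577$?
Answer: $29498$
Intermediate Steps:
$L{\left(n \right)} = -4 + n - 2 n^{2}$ ($L{\left(n \right)} = n - \left(\left(n^{2} + n^{2}\right) + 4\right) = n - \left(2 n^{2} + 4\right) = n - \left(4 + 2 n^{2}\right) = -4 + n - 2 n^{2}$)
$33 \left(L{\left(I \right)} + 32\right) - -31577 = 33 \left(\left(-4 + 7 - 2 \cdot 7^{2}\right) + 32\right) - -31577 = 33 \left(\left(-4 + 7 - 98\right) + 32\right) + 31577 = 33 \left(-95 + 32\right) + 31577 = 33 \left(-63\right) + 31577 = -2079 + 31577 = 29498$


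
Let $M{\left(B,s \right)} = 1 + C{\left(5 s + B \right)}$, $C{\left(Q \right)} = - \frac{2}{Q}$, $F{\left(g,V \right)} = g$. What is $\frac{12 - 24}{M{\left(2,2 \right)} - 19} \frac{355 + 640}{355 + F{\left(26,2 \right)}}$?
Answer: $\frac{23880}{13843} \approx 1.7251$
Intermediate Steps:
$M{\left(B,s \right)} = 1 - \frac{2}{B + 5 s}$ ($M{\left(B,s \right)} = 1 - \frac{2}{5 s + B} = 1 - \frac{2}{B + 5 s}$)
$\frac{12 - 24}{M{\left(2,2 \right)} - 19} \frac{355 + 640}{355 + F{\left(26,2 \right)}} = \frac{12 - 24}{\frac{-2 + 2 + 5 \cdot 2}{2 + 5 \cdot 2} - 19} \frac{355 + 640}{355 + 26} = - \frac{12}{\frac{-2 + 2 + 10}{2 + 10} - 19} \cdot \frac{995}{381} = - \frac{12}{\frac{1}{12} \cdot 10 - 19} \cdot 995 \cdot \frac{1}{381} = - \frac{12}{\frac{1}{12} \cdot 10 - 19} \cdot \frac{995}{381} = - \frac{12}{\frac{5}{6} - 19} \cdot \frac{995}{381} = - \frac{12}{- \frac{109}{6}} \cdot \frac{995}{381} = \left(-12\right) \left(- \frac{6}{109}\right) \frac{995}{381} = \frac{72}{109} \cdot \frac{995}{381} = \frac{23880}{13843}$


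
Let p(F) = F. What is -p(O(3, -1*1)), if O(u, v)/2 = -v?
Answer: -2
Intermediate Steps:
O(u, v) = -2*v (O(u, v) = 2*(-v) = -2*v)
-p(O(3, -1*1)) = -(-2)*(-1*1) = -(-2)*(-1) = -1*2 = -2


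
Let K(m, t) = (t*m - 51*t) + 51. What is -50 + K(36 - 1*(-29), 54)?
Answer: 757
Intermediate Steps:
K(m, t) = 51 - 51*t + m*t (K(m, t) = (m*t - 51*t) + 51 = (-51*t + m*t) + 51 = 51 - 51*t + m*t)
-50 + K(36 - 1*(-29), 54) = -50 + (51 - 51*54 + (36 - 1*(-29))*54) = -50 + (51 - 2754 + (36 + 29)*54) = -50 + (51 - 2754 + 65*54) = -50 + (51 - 2754 + 3510) = -50 + 807 = 757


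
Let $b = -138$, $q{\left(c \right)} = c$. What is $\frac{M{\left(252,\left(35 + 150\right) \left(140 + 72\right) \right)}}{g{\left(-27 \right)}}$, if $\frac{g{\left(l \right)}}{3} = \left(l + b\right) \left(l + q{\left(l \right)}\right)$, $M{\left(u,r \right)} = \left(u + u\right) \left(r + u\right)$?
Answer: $\frac{1105216}{1485} \approx 744.25$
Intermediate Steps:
$M{\left(u,r \right)} = 2 u \left(r + u\right)$
$g{\left(l \right)} = 6 l \left(-138 + l\right)$ ($g{\left(l \right)} = 3 \left(l - 138\right) \left(l + l\right) = 3 \left(-138 + l\right) 2 l = 3 \cdot 2 l \left(-138 + l\right) = 6 l \left(-138 + l\right)$)
$\frac{M{\left(252,\left(35 + 150\right) \left(140 + 72\right) \right)}}{g{\left(-27 \right)}} = \frac{2 \cdot 252 \left(\left(35 + 150\right) \left(140 + 72\right) + 252\right)}{6 \left(-27\right) \left(-138 - 27\right)} = \frac{2 \cdot 252 \left(185 \cdot 212 + 252\right)}{6 \left(-27\right) \left(-165\right)} = \frac{2 \cdot 252 \left(39220 + 252\right)}{26730} = 2 \cdot 252 \cdot 39472 \cdot \frac{1}{26730} = 19893888 \cdot \frac{1}{26730} = \frac{1105216}{1485}$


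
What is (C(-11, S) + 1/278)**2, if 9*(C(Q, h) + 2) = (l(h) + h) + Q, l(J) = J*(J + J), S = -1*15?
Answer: 12741217129/6260004 ≈ 2035.3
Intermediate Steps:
S = -15
l(J) = 2*J**2 (l(J) = J*(2*J) = 2*J**2)
C(Q, h) = -2 + Q/9 + h/9 + 2*h**2/9 (C(Q, h) = -2 + ((2*h**2 + h) + Q)/9 = -2 + ((h + 2*h**2) + Q)/9 = -2 + (Q + h + 2*h**2)/9 = -2 + (Q/9 + h/9 + 2*h**2/9) = -2 + Q/9 + h/9 + 2*h**2/9)
(C(-11, S) + 1/278)**2 = ((-2 + (1/9)*(-11) + (1/9)*(-15) + (2/9)*(-15)**2) + 1/278)**2 = ((-2 - 11/9 - 5/3 + (2/9)*225) + 1/278)**2 = ((-2 - 11/9 - 5/3 + 50) + 1/278)**2 = (406/9 + 1/278)**2 = (112877/2502)**2 = 12741217129/6260004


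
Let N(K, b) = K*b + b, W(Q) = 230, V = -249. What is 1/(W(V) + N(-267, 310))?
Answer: -1/82230 ≈ -1.2161e-5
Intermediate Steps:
N(K, b) = b + K*b
1/(W(V) + N(-267, 310)) = 1/(230 + 310*(1 - 267)) = 1/(230 + 310*(-266)) = 1/(230 - 82460) = 1/(-82230) = -1/82230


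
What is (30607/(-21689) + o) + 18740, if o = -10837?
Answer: 171377560/21689 ≈ 7901.6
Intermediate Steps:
(30607/(-21689) + o) + 18740 = (30607/(-21689) - 10837) + 18740 = (30607*(-1/21689) - 10837) + 18740 = (-30607/21689 - 10837) + 18740 = -235074300/21689 + 18740 = 171377560/21689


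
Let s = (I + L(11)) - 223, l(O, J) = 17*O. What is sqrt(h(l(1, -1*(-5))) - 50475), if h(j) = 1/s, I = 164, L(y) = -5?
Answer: I*sqrt(3230401)/8 ≈ 224.67*I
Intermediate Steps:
s = -64 (s = (164 - 5) - 223 = 159 - 223 = -64)
h(j) = -1/64 (h(j) = 1/(-64) = -1/64)
sqrt(h(l(1, -1*(-5))) - 50475) = sqrt(-1/64 - 50475) = sqrt(-3230401/64) = I*sqrt(3230401)/8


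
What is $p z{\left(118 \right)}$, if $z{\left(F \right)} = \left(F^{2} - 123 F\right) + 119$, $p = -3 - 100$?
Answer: $48513$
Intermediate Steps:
$p = -103$ ($p = -3 - 100 = -103$)
$z{\left(F \right)} = 119 + F^{2} - 123 F$
$p z{\left(118 \right)} = - 103 \left(119 + 118^{2} - 14514\right) = - 103 \left(119 + 13924 - 14514\right) = \left(-103\right) \left(-471\right) = 48513$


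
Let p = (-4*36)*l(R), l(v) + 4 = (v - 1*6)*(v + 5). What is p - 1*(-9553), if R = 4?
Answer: 12721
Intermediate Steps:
l(v) = -4 + (-6 + v)*(5 + v) (l(v) = -4 + (v - 1*6)*(v + 5) = -4 + (v - 6)*(5 + v) = -4 + (-6 + v)*(5 + v))
p = 3168 (p = (-4*36)*(-34 + 4² - 1*4) = -144*(-34 + 16 - 4) = -144*(-22) = 3168)
p - 1*(-9553) = 3168 - 1*(-9553) = 3168 + 9553 = 12721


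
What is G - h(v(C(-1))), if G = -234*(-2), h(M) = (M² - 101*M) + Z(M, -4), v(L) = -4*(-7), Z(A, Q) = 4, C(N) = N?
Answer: 2508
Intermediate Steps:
v(L) = 28
h(M) = 4 + M² - 101*M (h(M) = (M² - 101*M) + 4 = 4 + M² - 101*M)
G = 468
G - h(v(C(-1))) = 468 - (4 + 28² - 101*28) = 468 - (4 + 784 - 2828) = 468 - 1*(-2040) = 468 + 2040 = 2508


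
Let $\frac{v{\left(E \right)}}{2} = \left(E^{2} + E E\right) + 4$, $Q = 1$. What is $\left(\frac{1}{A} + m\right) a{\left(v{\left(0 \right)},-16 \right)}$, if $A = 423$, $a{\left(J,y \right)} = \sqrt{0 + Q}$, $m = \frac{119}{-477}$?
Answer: $- \frac{5540}{22419} \approx -0.24711$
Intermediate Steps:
$m = - \frac{119}{477}$ ($m = 119 \left(- \frac{1}{477}\right) = - \frac{119}{477} \approx -0.24948$)
$v{\left(E \right)} = 8 + 4 E^{2}$ ($v{\left(E \right)} = 2 \left(\left(E^{2} + E E\right) + 4\right) = 2 \left(\left(E^{2} + E^{2}\right) + 4\right) = 2 \left(2 E^{2} + 4\right) = 2 \left(4 + 2 E^{2}\right) = 8 + 4 E^{2}$)
$a{\left(J,y \right)} = 1$ ($a{\left(J,y \right)} = \sqrt{0 + 1} = \sqrt{1} = 1$)
$\left(\frac{1}{A} + m\right) a{\left(v{\left(0 \right)},-16 \right)} = \left(\frac{1}{423} - \frac{119}{477}\right) 1 = \left(- \frac{5540}{22419}\right) 1 = - \frac{5540}{22419}$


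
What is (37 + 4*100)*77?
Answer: 33649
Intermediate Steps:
(37 + 4*100)*77 = (37 + 400)*77 = 437*77 = 33649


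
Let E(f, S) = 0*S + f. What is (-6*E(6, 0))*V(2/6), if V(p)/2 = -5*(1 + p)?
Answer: 480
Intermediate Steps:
V(p) = -10 - 10*p (V(p) = 2*(-5*(1 + p)) = 2*(-5 - 5*p) = -10 - 10*p)
E(f, S) = f (E(f, S) = 0 + f = f)
(-6*E(6, 0))*V(2/6) = (-6*6)*(-10 - 20/6) = -36*(-10 - 20/6) = -36*(-10 - 10*⅓) = -36*(-10 - 10/3) = -36*(-40/3) = 480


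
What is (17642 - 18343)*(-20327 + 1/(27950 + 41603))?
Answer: 991076484830/69553 ≈ 1.4249e+7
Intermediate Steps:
(17642 - 18343)*(-20327 + 1/(27950 + 41603)) = -701*(-20327 + 1/69553) = -701*(-1413803830/69553) = 991076484830/69553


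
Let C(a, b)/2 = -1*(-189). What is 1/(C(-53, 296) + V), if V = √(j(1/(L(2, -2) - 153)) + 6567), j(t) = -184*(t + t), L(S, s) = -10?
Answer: 61614/22219303 - √174538607/22219303 ≈ 0.0021784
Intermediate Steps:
j(t) = -368*t
C(a, b) = 378 (C(a, b) = 2*(-1*(-189)) = 2*189 = 378)
V = √174538607/163 (V = √(-368/(-10 - 153) + 6567) = √(-368/(-163) + 6567) = √(-368*(-1/163) + 6567) = √(368/163 + 6567) = √(1070789/163) = √174538607/163 ≈ 81.051)
1/(C(-53, 296) + V) = 1/(378 + √174538607/163)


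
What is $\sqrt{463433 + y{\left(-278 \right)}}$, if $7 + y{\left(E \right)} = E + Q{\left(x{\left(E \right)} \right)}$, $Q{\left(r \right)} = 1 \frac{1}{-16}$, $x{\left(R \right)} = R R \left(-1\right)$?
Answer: $\frac{\sqrt{7410367}}{4} \approx 680.55$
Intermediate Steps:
$x{\left(R \right)} = - R^{2}$ ($x{\left(R \right)} = R^{2} \left(-1\right) = - R^{2}$)
$Q{\left(r \right)} = - \frac{1}{16}$ ($Q{\left(r \right)} = 1 \left(- \frac{1}{16}\right) = - \frac{1}{16}$)
$y{\left(E \right)} = - \frac{113}{16} + E$ ($y{\left(E \right)} = -7 + \left(E - \frac{1}{16}\right) = -7 + \left(- \frac{1}{16} + E\right) = - \frac{113}{16} + E$)
$\sqrt{463433 + y{\left(-278 \right)}} = \sqrt{463433 - \frac{4561}{16}} = \sqrt{\frac{7410367}{16}} = \frac{\sqrt{7410367}}{4}$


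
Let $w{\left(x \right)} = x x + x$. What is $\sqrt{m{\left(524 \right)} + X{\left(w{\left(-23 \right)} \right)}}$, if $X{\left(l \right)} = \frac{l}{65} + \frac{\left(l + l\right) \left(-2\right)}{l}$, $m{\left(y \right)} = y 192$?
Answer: $\frac{\sqrt{425084790}}{65} \approx 317.19$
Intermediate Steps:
$m{\left(y \right)} = 192 y$
$w{\left(x \right)} = x + x^{2}$ ($w{\left(x \right)} = x^{2} + x = x + x^{2}$)
$X{\left(l \right)} = -4 + \frac{l}{65}$ ($X{\left(l \right)} = l \frac{1}{65} + \frac{2 l \left(-2\right)}{l} = \frac{l}{65} + \frac{\left(-4\right) l}{l} = \frac{l}{65} - 4 = -4 + \frac{l}{65}$)
$\sqrt{m{\left(524 \right)} + X{\left(w{\left(-23 \right)} \right)}} = \sqrt{192 \cdot 524 - \left(4 - \frac{\left(-23\right) \left(1 - 23\right)}{65}\right)} = \sqrt{100608 - \left(4 - \frac{\left(-23\right) \left(-22\right)}{65}\right)} = \sqrt{100608 + \left(-4 + \frac{1}{65} \cdot 506\right)} = \sqrt{100608 + \left(-4 + \frac{506}{65}\right)} = \sqrt{100608 + \frac{246}{65}} = \sqrt{\frac{6539766}{65}} = \frac{\sqrt{425084790}}{65}$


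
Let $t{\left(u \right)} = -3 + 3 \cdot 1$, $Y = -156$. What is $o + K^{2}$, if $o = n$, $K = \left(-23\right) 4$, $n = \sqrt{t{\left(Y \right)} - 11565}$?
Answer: $8464 + 3 i \sqrt{1285} \approx 8464.0 + 107.54 i$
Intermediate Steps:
$t{\left(u \right)} = 0$ ($t{\left(u \right)} = -3 + 3 = 0$)
$n = 3 i \sqrt{1285}$ ($n = \sqrt{0 - 11565} = \sqrt{-11565} = 3 i \sqrt{1285} \approx 107.54 i$)
$K = -92$
$o = 3 i \sqrt{1285} \approx 107.54 i$
$o + K^{2} = 3 i \sqrt{1285} + \left(-92\right)^{2} = 3 i \sqrt{1285} + 8464 = 8464 + 3 i \sqrt{1285}$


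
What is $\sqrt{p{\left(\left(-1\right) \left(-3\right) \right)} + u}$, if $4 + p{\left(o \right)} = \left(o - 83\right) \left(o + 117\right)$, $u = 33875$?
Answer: $\sqrt{24271} \approx 155.79$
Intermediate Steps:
$p{\left(o \right)} = -4 + \left(-83 + o\right) \left(117 + o\right)$ ($p{\left(o \right)} = -4 + \left(o - 83\right) \left(o + 117\right) = -4 + \left(-83 + o\right) \left(117 + o\right)$)
$\sqrt{p{\left(\left(-1\right) \left(-3\right) \right)} + u} = \sqrt{\left(-9715 + \left(\left(-1\right) \left(-3\right)\right)^{2} + 34 \left(\left(-1\right) \left(-3\right)\right)\right) + 33875} = \sqrt{\left(-9715 + 3^{2} + 34 \cdot 3\right) + 33875} = \sqrt{\left(-9715 + 9 + 102\right) + 33875} = \sqrt{-9604 + 33875} = \sqrt{24271}$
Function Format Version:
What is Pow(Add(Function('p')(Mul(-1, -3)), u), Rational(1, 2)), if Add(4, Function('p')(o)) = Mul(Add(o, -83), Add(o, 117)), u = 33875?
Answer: Pow(24271, Rational(1, 2)) ≈ 155.79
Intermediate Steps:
Function('p')(o) = Add(-4, Mul(Add(-83, o), Add(117, o))) (Function('p')(o) = Add(-4, Mul(Add(o, -83), Add(o, 117))) = Add(-4, Mul(Add(-83, o), Add(117, o))))
Pow(Add(Function('p')(Mul(-1, -3)), u), Rational(1, 2)) = Pow(Add(Add(-9715, Pow(Mul(-1, -3), 2), Mul(34, Mul(-1, -3))), 33875), Rational(1, 2)) = Pow(Add(Add(-9715, Pow(3, 2), Mul(34, 3)), 33875), Rational(1, 2)) = Pow(Add(Add(-9715, 9, 102), 33875), Rational(1, 2)) = Pow(Add(-9604, 33875), Rational(1, 2)) = Pow(24271, Rational(1, 2))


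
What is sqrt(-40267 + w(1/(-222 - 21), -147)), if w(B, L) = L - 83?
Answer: I*sqrt(40497) ≈ 201.24*I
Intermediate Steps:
w(B, L) = -83 + L
sqrt(-40267 + w(1/(-222 - 21), -147)) = sqrt(-40267 + (-83 - 147)) = sqrt(-40267 - 230) = sqrt(-40497) = I*sqrt(40497)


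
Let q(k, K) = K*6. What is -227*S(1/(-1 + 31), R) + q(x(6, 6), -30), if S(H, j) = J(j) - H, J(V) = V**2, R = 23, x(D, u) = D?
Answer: -3607663/30 ≈ -1.2026e+5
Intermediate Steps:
S(H, j) = j**2 - H
q(k, K) = 6*K
-227*S(1/(-1 + 31), R) + q(x(6, 6), -30) = -227*(23**2 - 1/(-1 + 31)) + 6*(-30) = -227*(529 - 1/30) - 180 = -227*15869/30 - 180 = -3602263/30 - 180 = -3607663/30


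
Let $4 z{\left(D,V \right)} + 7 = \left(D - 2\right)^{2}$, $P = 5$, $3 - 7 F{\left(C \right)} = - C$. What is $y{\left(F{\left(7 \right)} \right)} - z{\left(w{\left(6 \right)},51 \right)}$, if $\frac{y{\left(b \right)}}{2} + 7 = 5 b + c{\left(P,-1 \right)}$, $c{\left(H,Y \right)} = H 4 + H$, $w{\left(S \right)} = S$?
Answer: $\frac{1345}{28} \approx 48.036$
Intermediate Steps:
$F{\left(C \right)} = \frac{3}{7} + \frac{C}{7}$ ($F{\left(C \right)} = \frac{3}{7} - \frac{\left(-1\right) C}{7} = \frac{3}{7} + \frac{C}{7}$)
$c{\left(H,Y \right)} = 5 H$ ($c{\left(H,Y \right)} = 4 H + H = 5 H$)
$z{\left(D,V \right)} = - \frac{7}{4} + \frac{\left(-2 + D\right)^{2}}{4}$ ($z{\left(D,V \right)} = - \frac{7}{4} + \frac{\left(D - 2\right)^{2}}{4} = - \frac{7}{4} + \frac{\left(-2 + D\right)^{2}}{4}$)
$y{\left(b \right)} = 36 + 10 b$ ($y{\left(b \right)} = -14 + 2 \left(5 b + 5 \cdot 5\right) = -14 + 2 \left(5 b + 25\right) = -14 + 2 \left(25 + 5 b\right) = -14 + \left(50 + 10 b\right) = 36 + 10 b$)
$y{\left(F{\left(7 \right)} \right)} - z{\left(w{\left(6 \right)},51 \right)} = \left(36 + 10 \left(\frac{3}{7} + \frac{1}{7} \cdot 7\right)\right) - \left(- \frac{7}{4} + \frac{\left(-2 + 6\right)^{2}}{4}\right) = \left(36 + 10 \left(\frac{3}{7} + 1\right)\right) - \left(- \frac{7}{4} + \frac{4^{2}}{4}\right) = \left(36 + 10 \cdot \frac{10}{7}\right) - \left(- \frac{7}{4} + \frac{1}{4} \cdot 16\right) = \left(36 + \frac{100}{7}\right) - \left(- \frac{7}{4} + 4\right) = \frac{352}{7} - \frac{9}{4} = \frac{1345}{28}$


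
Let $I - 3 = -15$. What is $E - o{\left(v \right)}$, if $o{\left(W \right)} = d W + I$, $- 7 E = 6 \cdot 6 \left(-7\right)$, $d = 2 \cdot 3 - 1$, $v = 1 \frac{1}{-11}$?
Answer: $\frac{533}{11} \approx 48.455$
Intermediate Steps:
$v = - \frac{1}{11}$ ($v = 1 \left(- \frac{1}{11}\right) = - \frac{1}{11} \approx -0.090909$)
$d = 5$ ($d = 6 - 1 = 5$)
$E = 36$ ($E = - \frac{6 \cdot 6 \left(-7\right)}{7} = - \frac{36 \left(-7\right)}{7} = \left(- \frac{1}{7}\right) \left(-252\right) = 36$)
$I = -12$ ($I = 3 - 15 = -12$)
$o{\left(W \right)} = -12 + 5 W$ ($o{\left(W \right)} = 5 W - 12 = -12 + 5 W$)
$E - o{\left(v \right)} = 36 - \left(-12 + 5 \left(- \frac{1}{11}\right)\right) = 36 - \left(-12 - \frac{5}{11}\right) = 36 - - \frac{137}{11} = 36 + \frac{137}{11} = \frac{533}{11}$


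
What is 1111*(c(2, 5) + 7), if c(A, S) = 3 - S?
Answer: 5555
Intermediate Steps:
1111*(c(2, 5) + 7) = 1111*((3 - 1*5) + 7) = 1111*((3 - 5) + 7) = 1111*(-2 + 7) = 1111*5 = 5555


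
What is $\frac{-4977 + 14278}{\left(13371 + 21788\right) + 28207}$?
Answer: $\frac{9301}{63366} \approx 0.14678$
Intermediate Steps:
$\frac{-4977 + 14278}{\left(13371 + 21788\right) + 28207} = \frac{9301}{35159 + 28207} = \frac{9301}{63366}$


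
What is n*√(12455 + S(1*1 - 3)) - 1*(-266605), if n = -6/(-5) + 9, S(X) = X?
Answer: 266605 + 51*√12453/5 ≈ 2.6774e+5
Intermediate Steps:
n = 51/5 (n = -6*(-⅕) + 9 = 6/5 + 9 = 51/5 ≈ 10.200)
n*√(12455 + S(1*1 - 3)) - 1*(-266605) = 51*√(12455 + (1*1 - 3))/5 - 1*(-266605) = 51*√(12455 + (1 - 3))/5 + 266605 = 51*√(12455 - 2)/5 + 266605 = 51*√12453/5 + 266605 = 266605 + 51*√12453/5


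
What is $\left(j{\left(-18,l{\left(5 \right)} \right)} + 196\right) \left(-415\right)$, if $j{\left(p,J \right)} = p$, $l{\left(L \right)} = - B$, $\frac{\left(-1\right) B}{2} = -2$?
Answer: $-73870$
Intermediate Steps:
$B = 4$ ($B = \left(-2\right) \left(-2\right) = 4$)
$l{\left(L \right)} = -4$ ($l{\left(L \right)} = \left(-1\right) 4 = -4$)
$\left(j{\left(-18,l{\left(5 \right)} \right)} + 196\right) \left(-415\right) = \left(-18 + 196\right) \left(-415\right) = 178 \left(-415\right) = -73870$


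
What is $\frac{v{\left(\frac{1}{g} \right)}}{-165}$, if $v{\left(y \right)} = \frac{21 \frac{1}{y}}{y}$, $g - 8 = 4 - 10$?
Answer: $- \frac{28}{55} \approx -0.50909$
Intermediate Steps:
$g = 2$ ($g = 8 + \left(4 - 10\right) = 8 - 6 = 2$)
$v{\left(y \right)} = \frac{21}{y^{2}}$
$\frac{v{\left(\frac{1}{g} \right)}}{-165} = \frac{21 \frac{1}{\frac{1}{4}}}{-165} = 21 \frac{1}{(\frac{1}{2})^{2}} \left(- \frac{1}{165}\right) = 21 \cdot 4 \left(- \frac{1}{165}\right) = 84 \left(- \frac{1}{165}\right) = - \frac{28}{55}$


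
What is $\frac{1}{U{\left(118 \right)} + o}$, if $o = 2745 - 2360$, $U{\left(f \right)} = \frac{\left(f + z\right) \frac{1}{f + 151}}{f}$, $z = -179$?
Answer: $\frac{31742}{12220609} \approx 0.0025974$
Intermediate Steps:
$U{\left(f \right)} = \frac{-179 + f}{f \left(151 + f\right)}$ ($U{\left(f \right)} = \frac{\left(f - 179\right) \frac{1}{f + 151}}{f} = \frac{\left(-179 + f\right) \frac{1}{151 + f}}{f} = \frac{\frac{1}{151 + f} \left(-179 + f\right)}{f} = \frac{-179 + f}{f \left(151 + f\right)}$)
$o = 385$ ($o = 2745 - 2360 = 385$)
$\frac{1}{U{\left(118 \right)} + o} = \frac{1}{\frac{-179 + 118}{118 \left(151 + 118\right)} + 385} = \frac{1}{\frac{1}{118} \cdot \frac{1}{269} \left(-61\right) + 385} = \frac{1}{- \frac{61}{31742} + 385} = \frac{1}{\frac{12220609}{31742}} = \frac{31742}{12220609}$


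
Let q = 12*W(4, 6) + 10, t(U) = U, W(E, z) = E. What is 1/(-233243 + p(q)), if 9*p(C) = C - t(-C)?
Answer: -9/2099071 ≈ -4.2876e-6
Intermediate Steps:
q = 58 (q = 12*4 + 10 = 48 + 10 = 58)
p(C) = 2*C/9 (p(C) = (C - (-1)*C)/9 = (C + C)/9 = (2*C)/9 = 2*C/9)
1/(-233243 + p(q)) = 1/(-233243 + (2/9)*58) = 1/(-233243 + 116/9) = 1/(-2099071/9) = -9/2099071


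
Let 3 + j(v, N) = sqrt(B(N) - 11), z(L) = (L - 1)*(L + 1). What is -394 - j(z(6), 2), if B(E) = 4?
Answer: -391 - I*sqrt(7) ≈ -391.0 - 2.6458*I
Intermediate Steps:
z(L) = (1 + L)*(-1 + L) (z(L) = (-1 + L)*(1 + L) = (1 + L)*(-1 + L))
j(v, N) = -3 + I*sqrt(7) (j(v, N) = -3 + sqrt(4 - 11) = -3 + sqrt(-7) = -3 + I*sqrt(7))
-394 - j(z(6), 2) = -394 - (-3 + I*sqrt(7)) = -394 + (3 - I*sqrt(7)) = -391 - I*sqrt(7)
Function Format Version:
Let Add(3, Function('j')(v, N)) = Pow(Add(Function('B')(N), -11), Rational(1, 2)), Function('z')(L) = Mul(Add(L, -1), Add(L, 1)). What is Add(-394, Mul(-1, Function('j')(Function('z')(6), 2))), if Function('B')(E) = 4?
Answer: Add(-391, Mul(-1, I, Pow(7, Rational(1, 2)))) ≈ Add(-391.00, Mul(-2.6458, I))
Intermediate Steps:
Function('z')(L) = Mul(Add(1, L), Add(-1, L)) (Function('z')(L) = Mul(Add(-1, L), Add(1, L)) = Mul(Add(1, L), Add(-1, L)))
Function('j')(v, N) = Add(-3, Mul(I, Pow(7, Rational(1, 2)))) (Function('j')(v, N) = Add(-3, Pow(Add(4, -11), Rational(1, 2))) = Add(-3, Pow(-7, Rational(1, 2))) = Add(-3, Mul(I, Pow(7, Rational(1, 2)))))
Add(-394, Mul(-1, Function('j')(Function('z')(6), 2))) = Add(-394, Mul(-1, Add(-3, Mul(I, Pow(7, Rational(1, 2)))))) = Add(-394, Add(3, Mul(-1, I, Pow(7, Rational(1, 2))))) = Add(-391, Mul(-1, I, Pow(7, Rational(1, 2))))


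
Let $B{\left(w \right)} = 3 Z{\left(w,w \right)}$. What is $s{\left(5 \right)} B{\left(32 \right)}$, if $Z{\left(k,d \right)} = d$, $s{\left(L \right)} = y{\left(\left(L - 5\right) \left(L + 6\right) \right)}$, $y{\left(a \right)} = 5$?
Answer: $480$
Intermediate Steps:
$s{\left(L \right)} = 5$
$B{\left(w \right)} = 3 w$
$s{\left(5 \right)} B{\left(32 \right)} = 5 \cdot 3 \cdot 32 = 5 \cdot 96 = 480$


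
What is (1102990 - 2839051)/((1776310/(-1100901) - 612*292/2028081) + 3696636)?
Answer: -1292043955934491947/2751178675473608834 ≈ -0.46963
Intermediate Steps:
(1102990 - 2839051)/((1776310/(-1100901) - 612*292/2028081) + 3696636) = -1736061/((1776310*(-1/1100901) - 178704*1/2028081) + 3696636) = -1736061/((-1776310/1100901 - 59568/676027) + 3696636) = -1736061/(-1266411991138/744238800327 + 3696636) = -1736061/2751178675473608834/744238800327 = -1736061*744238800327/2751178675473608834 = -1292043955934491947/2751178675473608834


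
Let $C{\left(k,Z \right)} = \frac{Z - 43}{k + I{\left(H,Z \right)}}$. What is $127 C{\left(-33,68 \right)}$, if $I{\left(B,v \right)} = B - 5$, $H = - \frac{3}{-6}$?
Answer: $- \frac{254}{3} \approx -84.667$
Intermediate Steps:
$H = \frac{1}{2}$ ($H = \left(-3\right) \left(- \frac{1}{6}\right) = \frac{1}{2} \approx 0.5$)
$I{\left(B,v \right)} = -5 + B$
$C{\left(k,Z \right)} = \frac{-43 + Z}{- \frac{9}{2} + k}$ ($C{\left(k,Z \right)} = \frac{Z - 43}{k + \left(-5 + \frac{1}{2}\right)} = \frac{-43 + Z}{k - \frac{9}{2}} = \frac{-43 + Z}{- \frac{9}{2} + k}$)
$127 C{\left(-33,68 \right)} = 127 \frac{2 \left(-43 + 68\right)}{-9 + 2 \left(-33\right)} = 127 \cdot 2 \frac{1}{-9 - 66} \cdot 25 = 127 \cdot 2 \frac{1}{-75} \cdot 25 = 127 \cdot 2 \left(- \frac{1}{75}\right) 25 = 127 \left(- \frac{2}{3}\right) = - \frac{254}{3}$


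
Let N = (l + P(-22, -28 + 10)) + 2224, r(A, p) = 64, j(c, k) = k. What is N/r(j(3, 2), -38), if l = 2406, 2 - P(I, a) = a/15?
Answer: 11583/160 ≈ 72.394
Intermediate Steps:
P(I, a) = 2 - a/15
N = 23166/5 (N = (2406 + (2 - (-28 + 10)/15)) + 2224 = (2406 + (2 - 1/15*(-18))) + 2224 = (2406 + (2 + 6/5)) + 2224 = (2406 + 16/5) + 2224 = 12046/5 + 2224 = 23166/5 ≈ 4633.2)
N/r(j(3, 2), -38) = (23166/5)/64 = (23166/5)*(1/64) = 11583/160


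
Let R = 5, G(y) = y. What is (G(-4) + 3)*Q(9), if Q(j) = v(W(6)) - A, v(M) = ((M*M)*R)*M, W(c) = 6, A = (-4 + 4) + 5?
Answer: -1075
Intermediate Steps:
A = 5 (A = 0 + 5 = 5)
v(M) = 5*M**3 (v(M) = ((M*M)*5)*M = (M**2*5)*M = (5*M**2)*M = 5*M**3)
Q(j) = 1075 (Q(j) = 5*6**3 - 1*5 = 5*216 - 5 = 1080 - 5 = 1075)
(G(-4) + 3)*Q(9) = (-4 + 3)*1075 = -1*1075 = -1075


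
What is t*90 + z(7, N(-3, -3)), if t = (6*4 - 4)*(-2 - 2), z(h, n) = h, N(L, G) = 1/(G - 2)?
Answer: -7193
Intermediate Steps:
N(L, G) = 1/(-2 + G)
t = -80 (t = (24 - 4)*(-4) = 20*(-4) = -80)
t*90 + z(7, N(-3, -3)) = -80*90 + 7 = -7200 + 7 = -7193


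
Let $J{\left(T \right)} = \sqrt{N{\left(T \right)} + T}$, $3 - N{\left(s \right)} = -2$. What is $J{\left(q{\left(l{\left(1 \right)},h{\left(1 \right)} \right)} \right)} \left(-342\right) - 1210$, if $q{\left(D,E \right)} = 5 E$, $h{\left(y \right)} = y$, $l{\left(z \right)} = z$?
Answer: $-1210 - 342 \sqrt{10} \approx -2291.5$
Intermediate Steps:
$N{\left(s \right)} = 5$ ($N{\left(s \right)} = 3 - -2 = 3 + 2 = 5$)
$J{\left(T \right)} = \sqrt{5 + T}$
$J{\left(q{\left(l{\left(1 \right)},h{\left(1 \right)} \right)} \right)} \left(-342\right) - 1210 = \sqrt{5 + 5 \cdot 1} \left(-342\right) - 1210 = \sqrt{5 + 5} \left(-342\right) - 1210 = \sqrt{10} \left(-342\right) - 1210 = - 342 \sqrt{10} - 1210 = -1210 - 342 \sqrt{10}$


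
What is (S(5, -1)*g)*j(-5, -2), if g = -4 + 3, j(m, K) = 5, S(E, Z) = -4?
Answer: 20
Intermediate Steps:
g = -1
(S(5, -1)*g)*j(-5, -2) = -4*(-1)*5 = 4*5 = 20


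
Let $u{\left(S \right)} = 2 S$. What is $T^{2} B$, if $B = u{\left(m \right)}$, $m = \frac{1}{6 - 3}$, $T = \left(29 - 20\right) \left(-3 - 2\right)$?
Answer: $1350$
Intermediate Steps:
$T = -45$ ($T = 9 \left(-5\right) = -45$)
$m = \frac{1}{3} \approx 0.33333$
$B = \frac{2}{3}$ ($B = 2 \cdot \frac{1}{3} = \frac{2}{3} \approx 0.66667$)
$T^{2} B = \left(-45\right)^{2} \cdot \frac{2}{3} = 2025 \cdot \frac{2}{3} = 1350$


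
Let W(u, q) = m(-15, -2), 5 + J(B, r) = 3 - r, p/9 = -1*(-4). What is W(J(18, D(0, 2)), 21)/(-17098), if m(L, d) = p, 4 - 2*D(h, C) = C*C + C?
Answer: -18/8549 ≈ -0.0021055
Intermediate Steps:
D(h, C) = 2 - C/2 - C**2/2 (D(h, C) = 2 - (C*C + C)/2 = 2 - (C**2 + C)/2 = 2 - (C + C**2)/2 = 2 + (-C/2 - C**2/2) = 2 - C/2 - C**2/2)
p = 36 (p = 9*(-1*(-4)) = 9*4 = 36)
J(B, r) = -2 - r (J(B, r) = -5 + (3 - r) = -2 - r)
m(L, d) = 36
W(u, q) = 36
W(J(18, D(0, 2)), 21)/(-17098) = 36/(-17098) = 36*(-1/17098) = -18/8549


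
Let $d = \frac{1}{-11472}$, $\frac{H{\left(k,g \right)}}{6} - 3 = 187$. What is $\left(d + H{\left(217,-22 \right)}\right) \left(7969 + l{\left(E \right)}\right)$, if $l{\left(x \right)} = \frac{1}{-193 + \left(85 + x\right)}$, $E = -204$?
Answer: $\frac{32516380925833}{3579264} \approx 9.0847 \cdot 10^{6}$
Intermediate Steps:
$l{\left(x \right)} = \frac{1}{-108 + x}$
$H{\left(k,g \right)} = 1140$ ($H{\left(k,g \right)} = 18 + 6 \cdot 187 = 18 + 1122 = 1140$)
$d = - \frac{1}{11472} \approx -8.7169 \cdot 10^{-5}$
$\left(d + H{\left(217,-22 \right)}\right) \left(7969 + l{\left(E \right)}\right) = \left(- \frac{1}{11472} + 1140\right) \left(7969 + \frac{1}{-108 - 204}\right) = \frac{13078079 \left(7969 + \frac{1}{-312}\right)}{11472} = \frac{13078079 \left(7969 - \frac{1}{312}\right)}{11472} = \frac{13078079}{11472} \cdot \frac{2486327}{312} = \frac{32516380925833}{3579264}$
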